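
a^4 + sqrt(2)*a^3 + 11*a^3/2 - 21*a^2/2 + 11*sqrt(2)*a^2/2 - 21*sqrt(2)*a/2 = a*(a - 3/2)*(a + 7)*(a + sqrt(2))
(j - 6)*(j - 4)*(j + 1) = j^3 - 9*j^2 + 14*j + 24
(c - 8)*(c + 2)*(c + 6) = c^3 - 52*c - 96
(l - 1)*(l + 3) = l^2 + 2*l - 3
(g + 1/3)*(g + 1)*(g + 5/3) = g^3 + 3*g^2 + 23*g/9 + 5/9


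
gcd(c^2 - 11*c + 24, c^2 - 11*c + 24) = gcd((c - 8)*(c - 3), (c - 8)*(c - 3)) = c^2 - 11*c + 24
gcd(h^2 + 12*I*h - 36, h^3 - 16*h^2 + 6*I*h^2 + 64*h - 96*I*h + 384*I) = h + 6*I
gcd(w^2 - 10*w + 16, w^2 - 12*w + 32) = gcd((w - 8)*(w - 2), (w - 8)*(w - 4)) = w - 8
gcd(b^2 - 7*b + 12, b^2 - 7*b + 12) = b^2 - 7*b + 12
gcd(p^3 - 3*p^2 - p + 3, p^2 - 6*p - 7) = p + 1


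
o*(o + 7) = o^2 + 7*o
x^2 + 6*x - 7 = (x - 1)*(x + 7)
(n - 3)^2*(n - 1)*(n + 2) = n^4 - 5*n^3 + n^2 + 21*n - 18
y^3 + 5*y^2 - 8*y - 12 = (y - 2)*(y + 1)*(y + 6)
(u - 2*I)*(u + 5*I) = u^2 + 3*I*u + 10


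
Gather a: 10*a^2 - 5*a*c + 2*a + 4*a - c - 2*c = 10*a^2 + a*(6 - 5*c) - 3*c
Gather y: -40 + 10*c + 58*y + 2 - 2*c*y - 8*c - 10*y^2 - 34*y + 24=2*c - 10*y^2 + y*(24 - 2*c) - 14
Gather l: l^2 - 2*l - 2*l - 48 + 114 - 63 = l^2 - 4*l + 3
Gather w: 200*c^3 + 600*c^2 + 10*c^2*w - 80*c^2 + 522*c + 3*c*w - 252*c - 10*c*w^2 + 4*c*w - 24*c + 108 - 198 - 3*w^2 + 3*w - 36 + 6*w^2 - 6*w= 200*c^3 + 520*c^2 + 246*c + w^2*(3 - 10*c) + w*(10*c^2 + 7*c - 3) - 126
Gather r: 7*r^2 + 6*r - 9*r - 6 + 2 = 7*r^2 - 3*r - 4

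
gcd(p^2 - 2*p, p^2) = p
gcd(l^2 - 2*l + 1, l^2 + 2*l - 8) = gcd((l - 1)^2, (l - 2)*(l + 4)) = 1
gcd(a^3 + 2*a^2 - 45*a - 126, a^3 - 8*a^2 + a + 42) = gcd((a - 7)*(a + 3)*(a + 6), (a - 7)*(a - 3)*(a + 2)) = a - 7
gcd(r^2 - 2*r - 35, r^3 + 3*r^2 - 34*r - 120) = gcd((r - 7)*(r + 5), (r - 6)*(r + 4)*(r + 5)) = r + 5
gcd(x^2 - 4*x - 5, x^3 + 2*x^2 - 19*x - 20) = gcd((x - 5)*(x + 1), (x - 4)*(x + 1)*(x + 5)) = x + 1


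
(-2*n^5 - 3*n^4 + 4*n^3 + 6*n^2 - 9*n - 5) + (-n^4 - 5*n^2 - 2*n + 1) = -2*n^5 - 4*n^4 + 4*n^3 + n^2 - 11*n - 4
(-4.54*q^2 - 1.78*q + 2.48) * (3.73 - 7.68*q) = 34.8672*q^3 - 3.2638*q^2 - 25.6858*q + 9.2504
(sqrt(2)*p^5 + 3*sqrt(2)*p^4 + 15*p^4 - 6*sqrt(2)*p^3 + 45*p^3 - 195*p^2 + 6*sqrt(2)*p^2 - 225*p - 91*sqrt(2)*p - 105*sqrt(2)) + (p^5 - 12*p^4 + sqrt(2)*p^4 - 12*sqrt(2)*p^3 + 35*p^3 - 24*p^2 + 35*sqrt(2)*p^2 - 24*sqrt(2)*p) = p^5 + sqrt(2)*p^5 + 3*p^4 + 4*sqrt(2)*p^4 - 18*sqrt(2)*p^3 + 80*p^3 - 219*p^2 + 41*sqrt(2)*p^2 - 225*p - 115*sqrt(2)*p - 105*sqrt(2)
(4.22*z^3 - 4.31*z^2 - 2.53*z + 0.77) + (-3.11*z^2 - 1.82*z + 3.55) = 4.22*z^3 - 7.42*z^2 - 4.35*z + 4.32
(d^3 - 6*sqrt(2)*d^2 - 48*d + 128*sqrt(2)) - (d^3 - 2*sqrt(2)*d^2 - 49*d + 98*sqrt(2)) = -4*sqrt(2)*d^2 + d + 30*sqrt(2)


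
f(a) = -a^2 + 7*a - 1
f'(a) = 7 - 2*a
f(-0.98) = -8.82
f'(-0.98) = 8.96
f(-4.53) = -53.23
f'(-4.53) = 16.06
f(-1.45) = -13.25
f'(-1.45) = 9.90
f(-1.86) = -17.48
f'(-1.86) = 10.72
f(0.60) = 2.84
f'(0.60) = 5.80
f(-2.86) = -29.20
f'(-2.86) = 12.72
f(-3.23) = -34.04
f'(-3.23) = 13.46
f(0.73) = 3.58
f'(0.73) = 5.54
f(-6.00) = -79.00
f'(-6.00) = 19.00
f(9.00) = -19.00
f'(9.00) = -11.00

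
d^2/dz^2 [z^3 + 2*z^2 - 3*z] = 6*z + 4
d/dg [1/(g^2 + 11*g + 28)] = (-2*g - 11)/(g^2 + 11*g + 28)^2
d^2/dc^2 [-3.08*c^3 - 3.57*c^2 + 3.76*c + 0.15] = -18.48*c - 7.14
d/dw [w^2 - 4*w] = 2*w - 4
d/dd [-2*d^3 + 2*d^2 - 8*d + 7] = -6*d^2 + 4*d - 8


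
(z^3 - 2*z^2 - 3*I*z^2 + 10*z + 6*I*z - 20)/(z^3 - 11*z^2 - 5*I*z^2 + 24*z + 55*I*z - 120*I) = (z^2 + 2*z*(-1 + I) - 4*I)/(z^2 - 11*z + 24)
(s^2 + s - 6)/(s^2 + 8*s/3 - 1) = 3*(s - 2)/(3*s - 1)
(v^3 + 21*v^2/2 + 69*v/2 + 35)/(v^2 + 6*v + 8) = (2*v^2 + 17*v + 35)/(2*(v + 4))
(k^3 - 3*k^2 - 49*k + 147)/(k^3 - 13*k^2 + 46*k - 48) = (k^2 - 49)/(k^2 - 10*k + 16)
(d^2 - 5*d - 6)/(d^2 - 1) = (d - 6)/(d - 1)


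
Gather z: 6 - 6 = 0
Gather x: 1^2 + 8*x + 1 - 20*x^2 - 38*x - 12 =-20*x^2 - 30*x - 10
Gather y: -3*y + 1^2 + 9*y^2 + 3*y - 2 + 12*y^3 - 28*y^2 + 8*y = 12*y^3 - 19*y^2 + 8*y - 1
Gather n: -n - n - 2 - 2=-2*n - 4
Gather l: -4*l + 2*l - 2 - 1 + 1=-2*l - 2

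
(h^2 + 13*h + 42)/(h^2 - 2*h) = (h^2 + 13*h + 42)/(h*(h - 2))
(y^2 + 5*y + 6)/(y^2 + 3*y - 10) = (y^2 + 5*y + 6)/(y^2 + 3*y - 10)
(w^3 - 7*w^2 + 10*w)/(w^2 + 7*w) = (w^2 - 7*w + 10)/(w + 7)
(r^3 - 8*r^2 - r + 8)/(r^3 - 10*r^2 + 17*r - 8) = (r + 1)/(r - 1)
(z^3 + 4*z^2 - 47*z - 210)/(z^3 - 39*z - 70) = (z + 6)/(z + 2)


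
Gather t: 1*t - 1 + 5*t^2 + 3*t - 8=5*t^2 + 4*t - 9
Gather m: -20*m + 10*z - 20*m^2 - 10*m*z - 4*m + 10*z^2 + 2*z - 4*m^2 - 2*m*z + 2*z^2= -24*m^2 + m*(-12*z - 24) + 12*z^2 + 12*z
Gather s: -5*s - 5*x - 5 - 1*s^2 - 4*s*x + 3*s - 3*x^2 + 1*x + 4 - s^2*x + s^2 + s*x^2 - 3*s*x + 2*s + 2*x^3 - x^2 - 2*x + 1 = -s^2*x + s*(x^2 - 7*x) + 2*x^3 - 4*x^2 - 6*x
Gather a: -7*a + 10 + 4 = 14 - 7*a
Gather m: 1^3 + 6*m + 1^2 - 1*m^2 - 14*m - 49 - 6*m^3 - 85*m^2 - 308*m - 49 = -6*m^3 - 86*m^2 - 316*m - 96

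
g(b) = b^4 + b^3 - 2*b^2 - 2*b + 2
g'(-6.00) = -734.00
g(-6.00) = 1022.00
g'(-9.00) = -2639.00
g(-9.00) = 5690.00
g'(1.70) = 19.52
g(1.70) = 6.09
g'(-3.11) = -80.86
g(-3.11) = 52.35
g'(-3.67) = -144.64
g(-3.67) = 114.38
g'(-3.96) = -187.51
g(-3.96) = 162.37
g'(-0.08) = -1.66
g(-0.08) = 2.15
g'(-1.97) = -13.06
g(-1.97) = 5.59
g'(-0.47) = 0.13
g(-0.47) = 2.44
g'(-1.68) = -5.78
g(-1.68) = 2.94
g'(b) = 4*b^3 + 3*b^2 - 4*b - 2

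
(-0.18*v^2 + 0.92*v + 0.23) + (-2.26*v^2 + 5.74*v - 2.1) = -2.44*v^2 + 6.66*v - 1.87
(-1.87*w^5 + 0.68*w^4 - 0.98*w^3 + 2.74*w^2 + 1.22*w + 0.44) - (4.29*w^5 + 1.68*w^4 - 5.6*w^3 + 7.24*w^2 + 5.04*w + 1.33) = -6.16*w^5 - 1.0*w^4 + 4.62*w^3 - 4.5*w^2 - 3.82*w - 0.89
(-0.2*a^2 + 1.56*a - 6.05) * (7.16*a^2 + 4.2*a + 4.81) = -1.432*a^4 + 10.3296*a^3 - 37.728*a^2 - 17.9064*a - 29.1005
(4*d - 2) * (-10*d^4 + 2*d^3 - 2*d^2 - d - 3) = -40*d^5 + 28*d^4 - 12*d^3 - 10*d + 6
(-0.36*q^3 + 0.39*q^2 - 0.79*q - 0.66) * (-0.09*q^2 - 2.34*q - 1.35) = 0.0324*q^5 + 0.8073*q^4 - 0.3555*q^3 + 1.3815*q^2 + 2.6109*q + 0.891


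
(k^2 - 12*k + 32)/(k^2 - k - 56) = (k - 4)/(k + 7)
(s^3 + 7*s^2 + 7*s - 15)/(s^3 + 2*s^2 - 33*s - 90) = (s - 1)/(s - 6)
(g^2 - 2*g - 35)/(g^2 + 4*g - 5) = (g - 7)/(g - 1)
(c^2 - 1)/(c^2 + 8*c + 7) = (c - 1)/(c + 7)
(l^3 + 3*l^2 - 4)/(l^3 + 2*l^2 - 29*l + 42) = (l^3 + 3*l^2 - 4)/(l^3 + 2*l^2 - 29*l + 42)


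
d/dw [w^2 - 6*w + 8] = 2*w - 6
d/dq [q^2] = 2*q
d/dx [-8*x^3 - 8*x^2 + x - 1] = -24*x^2 - 16*x + 1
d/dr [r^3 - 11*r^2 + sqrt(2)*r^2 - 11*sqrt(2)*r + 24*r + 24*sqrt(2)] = 3*r^2 - 22*r + 2*sqrt(2)*r - 11*sqrt(2) + 24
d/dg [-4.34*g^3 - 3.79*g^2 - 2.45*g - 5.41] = -13.02*g^2 - 7.58*g - 2.45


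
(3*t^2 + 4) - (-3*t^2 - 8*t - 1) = 6*t^2 + 8*t + 5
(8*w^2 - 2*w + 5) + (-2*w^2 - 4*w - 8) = 6*w^2 - 6*w - 3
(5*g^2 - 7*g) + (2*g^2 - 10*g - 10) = 7*g^2 - 17*g - 10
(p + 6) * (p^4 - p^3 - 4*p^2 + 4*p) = p^5 + 5*p^4 - 10*p^3 - 20*p^2 + 24*p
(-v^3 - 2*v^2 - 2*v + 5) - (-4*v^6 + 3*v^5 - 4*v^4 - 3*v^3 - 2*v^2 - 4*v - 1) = 4*v^6 - 3*v^5 + 4*v^4 + 2*v^3 + 2*v + 6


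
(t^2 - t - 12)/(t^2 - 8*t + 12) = (t^2 - t - 12)/(t^2 - 8*t + 12)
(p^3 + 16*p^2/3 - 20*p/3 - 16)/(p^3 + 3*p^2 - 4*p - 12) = (p^2 + 22*p/3 + 8)/(p^2 + 5*p + 6)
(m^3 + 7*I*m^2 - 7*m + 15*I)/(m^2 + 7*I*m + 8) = (m^2 + 8*I*m - 15)/(m + 8*I)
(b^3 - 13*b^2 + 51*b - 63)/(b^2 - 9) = (b^2 - 10*b + 21)/(b + 3)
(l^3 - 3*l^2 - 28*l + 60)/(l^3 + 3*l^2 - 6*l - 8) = (l^2 - l - 30)/(l^2 + 5*l + 4)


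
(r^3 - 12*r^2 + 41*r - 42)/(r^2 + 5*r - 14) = (r^2 - 10*r + 21)/(r + 7)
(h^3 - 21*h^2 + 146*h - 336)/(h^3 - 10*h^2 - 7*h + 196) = (h^2 - 14*h + 48)/(h^2 - 3*h - 28)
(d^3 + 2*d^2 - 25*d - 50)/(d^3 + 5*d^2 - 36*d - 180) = (d^2 - 3*d - 10)/(d^2 - 36)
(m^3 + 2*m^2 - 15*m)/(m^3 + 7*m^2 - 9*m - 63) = m*(m + 5)/(m^2 + 10*m + 21)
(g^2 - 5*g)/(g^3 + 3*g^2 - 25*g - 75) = g/(g^2 + 8*g + 15)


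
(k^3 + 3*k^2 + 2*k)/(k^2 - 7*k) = (k^2 + 3*k + 2)/(k - 7)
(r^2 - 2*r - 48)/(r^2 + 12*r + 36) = (r - 8)/(r + 6)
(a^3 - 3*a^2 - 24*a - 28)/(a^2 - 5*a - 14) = a + 2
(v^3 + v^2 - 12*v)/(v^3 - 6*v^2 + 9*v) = (v + 4)/(v - 3)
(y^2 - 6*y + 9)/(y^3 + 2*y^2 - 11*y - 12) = (y - 3)/(y^2 + 5*y + 4)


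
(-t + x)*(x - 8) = -t*x + 8*t + x^2 - 8*x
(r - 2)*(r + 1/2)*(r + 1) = r^3 - r^2/2 - 5*r/2 - 1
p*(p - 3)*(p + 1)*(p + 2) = p^4 - 7*p^2 - 6*p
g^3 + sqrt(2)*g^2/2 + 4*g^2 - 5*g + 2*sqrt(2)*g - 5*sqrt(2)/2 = (g - 1)*(g + 5)*(g + sqrt(2)/2)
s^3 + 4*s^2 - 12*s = s*(s - 2)*(s + 6)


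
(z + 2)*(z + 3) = z^2 + 5*z + 6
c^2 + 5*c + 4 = (c + 1)*(c + 4)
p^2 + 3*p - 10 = (p - 2)*(p + 5)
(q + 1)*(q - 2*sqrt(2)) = q^2 - 2*sqrt(2)*q + q - 2*sqrt(2)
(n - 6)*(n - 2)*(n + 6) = n^3 - 2*n^2 - 36*n + 72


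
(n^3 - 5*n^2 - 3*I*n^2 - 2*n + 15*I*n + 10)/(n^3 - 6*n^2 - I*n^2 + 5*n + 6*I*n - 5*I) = (n - 2*I)/(n - 1)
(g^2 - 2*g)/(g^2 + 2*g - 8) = g/(g + 4)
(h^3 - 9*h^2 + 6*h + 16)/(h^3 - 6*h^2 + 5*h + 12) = (h^2 - 10*h + 16)/(h^2 - 7*h + 12)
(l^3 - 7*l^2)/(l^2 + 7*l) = l*(l - 7)/(l + 7)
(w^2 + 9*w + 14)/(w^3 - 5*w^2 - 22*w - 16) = (w + 7)/(w^2 - 7*w - 8)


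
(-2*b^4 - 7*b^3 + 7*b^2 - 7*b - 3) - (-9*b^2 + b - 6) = -2*b^4 - 7*b^3 + 16*b^2 - 8*b + 3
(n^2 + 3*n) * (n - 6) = n^3 - 3*n^2 - 18*n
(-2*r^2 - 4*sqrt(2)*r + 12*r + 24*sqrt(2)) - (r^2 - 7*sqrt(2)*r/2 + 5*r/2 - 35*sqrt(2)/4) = -3*r^2 - sqrt(2)*r/2 + 19*r/2 + 131*sqrt(2)/4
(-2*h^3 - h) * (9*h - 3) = -18*h^4 + 6*h^3 - 9*h^2 + 3*h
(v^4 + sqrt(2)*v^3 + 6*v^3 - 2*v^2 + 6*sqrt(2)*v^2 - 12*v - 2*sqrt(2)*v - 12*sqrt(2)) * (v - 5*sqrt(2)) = v^5 - 4*sqrt(2)*v^4 + 6*v^4 - 24*sqrt(2)*v^3 - 12*v^3 - 72*v^2 + 8*sqrt(2)*v^2 + 20*v + 48*sqrt(2)*v + 120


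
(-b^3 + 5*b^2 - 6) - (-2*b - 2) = -b^3 + 5*b^2 + 2*b - 4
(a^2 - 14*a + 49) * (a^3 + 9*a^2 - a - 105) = a^5 - 5*a^4 - 78*a^3 + 350*a^2 + 1421*a - 5145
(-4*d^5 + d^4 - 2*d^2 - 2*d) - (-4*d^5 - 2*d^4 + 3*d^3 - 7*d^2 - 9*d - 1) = 3*d^4 - 3*d^3 + 5*d^2 + 7*d + 1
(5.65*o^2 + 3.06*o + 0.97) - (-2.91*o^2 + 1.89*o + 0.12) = 8.56*o^2 + 1.17*o + 0.85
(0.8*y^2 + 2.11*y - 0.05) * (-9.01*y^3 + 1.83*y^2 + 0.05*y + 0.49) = -7.208*y^5 - 17.5471*y^4 + 4.3518*y^3 + 0.406*y^2 + 1.0314*y - 0.0245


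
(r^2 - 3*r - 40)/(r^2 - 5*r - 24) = (r + 5)/(r + 3)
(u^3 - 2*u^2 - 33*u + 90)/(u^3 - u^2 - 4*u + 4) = (u^3 - 2*u^2 - 33*u + 90)/(u^3 - u^2 - 4*u + 4)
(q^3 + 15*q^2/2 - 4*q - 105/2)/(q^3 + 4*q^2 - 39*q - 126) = (q - 5/2)/(q - 6)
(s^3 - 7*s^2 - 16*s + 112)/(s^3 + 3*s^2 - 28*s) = (s^2 - 3*s - 28)/(s*(s + 7))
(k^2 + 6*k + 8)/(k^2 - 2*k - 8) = (k + 4)/(k - 4)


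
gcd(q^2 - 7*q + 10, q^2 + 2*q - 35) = q - 5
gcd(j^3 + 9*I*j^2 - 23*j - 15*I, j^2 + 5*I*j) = j + 5*I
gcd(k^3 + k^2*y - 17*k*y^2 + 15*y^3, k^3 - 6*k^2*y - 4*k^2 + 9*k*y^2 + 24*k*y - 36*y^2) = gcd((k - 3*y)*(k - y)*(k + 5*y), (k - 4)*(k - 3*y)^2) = -k + 3*y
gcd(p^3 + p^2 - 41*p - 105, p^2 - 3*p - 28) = p - 7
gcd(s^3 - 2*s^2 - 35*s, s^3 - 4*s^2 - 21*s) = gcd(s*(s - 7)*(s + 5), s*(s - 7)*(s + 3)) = s^2 - 7*s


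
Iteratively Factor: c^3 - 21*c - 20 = (c + 4)*(c^2 - 4*c - 5) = (c + 1)*(c + 4)*(c - 5)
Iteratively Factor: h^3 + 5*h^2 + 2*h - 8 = (h + 2)*(h^2 + 3*h - 4) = (h + 2)*(h + 4)*(h - 1)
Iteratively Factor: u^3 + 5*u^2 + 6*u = (u + 3)*(u^2 + 2*u) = (u + 2)*(u + 3)*(u)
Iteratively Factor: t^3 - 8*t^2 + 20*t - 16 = (t - 2)*(t^2 - 6*t + 8) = (t - 4)*(t - 2)*(t - 2)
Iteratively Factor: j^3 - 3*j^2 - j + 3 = (j - 1)*(j^2 - 2*j - 3) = (j - 1)*(j + 1)*(j - 3)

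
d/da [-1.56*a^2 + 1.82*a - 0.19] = 1.82 - 3.12*a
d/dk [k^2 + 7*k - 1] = 2*k + 7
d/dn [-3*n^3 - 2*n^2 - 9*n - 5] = -9*n^2 - 4*n - 9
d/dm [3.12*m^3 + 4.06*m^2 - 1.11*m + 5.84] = 9.36*m^2 + 8.12*m - 1.11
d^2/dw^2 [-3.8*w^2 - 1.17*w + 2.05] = -7.60000000000000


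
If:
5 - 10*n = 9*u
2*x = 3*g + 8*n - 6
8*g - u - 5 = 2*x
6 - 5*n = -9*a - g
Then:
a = 163*x/2457 - 1103/2457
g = 62*x/273 + 170/273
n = 15*x/91 + 47/91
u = -50*x/273 - 5/273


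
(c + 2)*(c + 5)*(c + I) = c^3 + 7*c^2 + I*c^2 + 10*c + 7*I*c + 10*I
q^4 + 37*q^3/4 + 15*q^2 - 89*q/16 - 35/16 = (q - 1/2)*(q + 1/4)*(q + 5/2)*(q + 7)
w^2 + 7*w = w*(w + 7)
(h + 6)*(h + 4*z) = h^2 + 4*h*z + 6*h + 24*z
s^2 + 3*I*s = s*(s + 3*I)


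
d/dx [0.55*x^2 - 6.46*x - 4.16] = 1.1*x - 6.46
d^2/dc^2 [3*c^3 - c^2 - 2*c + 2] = 18*c - 2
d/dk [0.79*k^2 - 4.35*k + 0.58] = 1.58*k - 4.35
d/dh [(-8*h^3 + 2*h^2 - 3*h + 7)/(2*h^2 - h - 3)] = 4*(-4*h^4 + 4*h^3 + 19*h^2 - 10*h + 4)/(4*h^4 - 4*h^3 - 11*h^2 + 6*h + 9)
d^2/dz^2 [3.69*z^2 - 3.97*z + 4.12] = 7.38000000000000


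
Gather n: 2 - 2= 0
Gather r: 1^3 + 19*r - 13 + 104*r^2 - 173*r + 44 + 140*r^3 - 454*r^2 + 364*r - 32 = 140*r^3 - 350*r^2 + 210*r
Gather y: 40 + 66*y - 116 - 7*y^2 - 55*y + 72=-7*y^2 + 11*y - 4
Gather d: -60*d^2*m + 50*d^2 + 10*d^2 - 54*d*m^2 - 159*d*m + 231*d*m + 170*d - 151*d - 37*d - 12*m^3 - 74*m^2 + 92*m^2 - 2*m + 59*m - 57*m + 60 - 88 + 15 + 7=d^2*(60 - 60*m) + d*(-54*m^2 + 72*m - 18) - 12*m^3 + 18*m^2 - 6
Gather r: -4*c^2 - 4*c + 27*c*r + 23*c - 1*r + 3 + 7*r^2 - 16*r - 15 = -4*c^2 + 19*c + 7*r^2 + r*(27*c - 17) - 12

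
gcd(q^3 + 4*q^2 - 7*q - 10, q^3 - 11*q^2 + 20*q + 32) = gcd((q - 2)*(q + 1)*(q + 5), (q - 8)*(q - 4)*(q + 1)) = q + 1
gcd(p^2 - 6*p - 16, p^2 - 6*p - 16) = p^2 - 6*p - 16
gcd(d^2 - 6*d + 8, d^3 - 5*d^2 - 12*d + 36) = d - 2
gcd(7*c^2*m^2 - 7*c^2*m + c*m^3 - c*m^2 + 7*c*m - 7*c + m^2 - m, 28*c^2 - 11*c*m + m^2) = 1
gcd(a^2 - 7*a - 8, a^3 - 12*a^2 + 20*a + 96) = a - 8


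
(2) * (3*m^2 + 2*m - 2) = 6*m^2 + 4*m - 4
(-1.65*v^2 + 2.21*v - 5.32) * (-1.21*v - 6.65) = 1.9965*v^3 + 8.2984*v^2 - 8.2593*v + 35.378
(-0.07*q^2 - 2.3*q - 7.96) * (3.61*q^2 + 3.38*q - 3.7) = -0.2527*q^4 - 8.5396*q^3 - 36.2506*q^2 - 18.3948*q + 29.452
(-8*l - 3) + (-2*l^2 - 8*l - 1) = -2*l^2 - 16*l - 4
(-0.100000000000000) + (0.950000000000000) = 0.850000000000000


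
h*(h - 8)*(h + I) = h^3 - 8*h^2 + I*h^2 - 8*I*h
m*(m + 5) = m^2 + 5*m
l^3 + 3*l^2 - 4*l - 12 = (l - 2)*(l + 2)*(l + 3)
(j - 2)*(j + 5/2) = j^2 + j/2 - 5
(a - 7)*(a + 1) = a^2 - 6*a - 7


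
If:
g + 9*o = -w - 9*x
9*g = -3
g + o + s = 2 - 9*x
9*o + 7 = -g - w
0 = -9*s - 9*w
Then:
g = -1/3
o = -17/15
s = -53/15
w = 53/15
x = 7/9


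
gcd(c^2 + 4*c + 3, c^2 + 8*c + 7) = c + 1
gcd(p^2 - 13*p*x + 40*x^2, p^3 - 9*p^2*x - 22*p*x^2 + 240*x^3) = -p + 8*x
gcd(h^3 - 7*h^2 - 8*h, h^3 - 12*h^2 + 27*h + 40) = h^2 - 7*h - 8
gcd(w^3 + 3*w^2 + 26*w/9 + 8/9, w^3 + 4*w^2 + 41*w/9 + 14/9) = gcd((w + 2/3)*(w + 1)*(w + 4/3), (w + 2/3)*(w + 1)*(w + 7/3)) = w^2 + 5*w/3 + 2/3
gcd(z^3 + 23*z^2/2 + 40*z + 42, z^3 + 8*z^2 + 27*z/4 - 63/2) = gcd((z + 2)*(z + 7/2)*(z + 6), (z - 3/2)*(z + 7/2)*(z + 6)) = z^2 + 19*z/2 + 21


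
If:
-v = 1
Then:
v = -1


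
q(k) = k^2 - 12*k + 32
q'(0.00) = -12.00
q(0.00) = 32.00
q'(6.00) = 0.00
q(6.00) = -4.00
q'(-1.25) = -14.50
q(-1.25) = 48.56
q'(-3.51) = -19.02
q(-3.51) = 86.44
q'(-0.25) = -12.50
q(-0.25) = 35.06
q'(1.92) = -8.16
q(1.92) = 12.65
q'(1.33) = -9.34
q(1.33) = 17.81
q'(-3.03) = -18.06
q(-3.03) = 77.54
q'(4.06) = -3.88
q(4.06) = -0.24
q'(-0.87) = -13.74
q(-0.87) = 43.20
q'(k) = 2*k - 12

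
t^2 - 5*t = t*(t - 5)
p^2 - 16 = (p - 4)*(p + 4)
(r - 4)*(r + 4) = r^2 - 16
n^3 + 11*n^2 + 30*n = n*(n + 5)*(n + 6)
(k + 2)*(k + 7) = k^2 + 9*k + 14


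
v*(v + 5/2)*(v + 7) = v^3 + 19*v^2/2 + 35*v/2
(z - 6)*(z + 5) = z^2 - z - 30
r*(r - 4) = r^2 - 4*r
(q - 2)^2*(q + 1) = q^3 - 3*q^2 + 4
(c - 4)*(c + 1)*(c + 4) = c^3 + c^2 - 16*c - 16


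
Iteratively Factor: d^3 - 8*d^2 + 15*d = (d)*(d^2 - 8*d + 15) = d*(d - 5)*(d - 3)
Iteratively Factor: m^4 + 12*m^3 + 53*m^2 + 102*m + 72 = (m + 4)*(m^3 + 8*m^2 + 21*m + 18) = (m + 3)*(m + 4)*(m^2 + 5*m + 6) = (m + 2)*(m + 3)*(m + 4)*(m + 3)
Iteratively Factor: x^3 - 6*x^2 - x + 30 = (x - 5)*(x^2 - x - 6) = (x - 5)*(x + 2)*(x - 3)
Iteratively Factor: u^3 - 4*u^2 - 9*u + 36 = (u - 3)*(u^2 - u - 12) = (u - 4)*(u - 3)*(u + 3)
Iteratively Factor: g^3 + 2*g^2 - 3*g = (g + 3)*(g^2 - g) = g*(g + 3)*(g - 1)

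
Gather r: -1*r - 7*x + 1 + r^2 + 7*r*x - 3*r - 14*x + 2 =r^2 + r*(7*x - 4) - 21*x + 3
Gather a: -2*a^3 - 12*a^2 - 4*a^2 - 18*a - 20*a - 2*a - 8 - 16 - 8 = -2*a^3 - 16*a^2 - 40*a - 32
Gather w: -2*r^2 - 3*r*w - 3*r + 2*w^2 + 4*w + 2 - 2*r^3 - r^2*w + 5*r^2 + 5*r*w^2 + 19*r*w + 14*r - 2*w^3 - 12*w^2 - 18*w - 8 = -2*r^3 + 3*r^2 + 11*r - 2*w^3 + w^2*(5*r - 10) + w*(-r^2 + 16*r - 14) - 6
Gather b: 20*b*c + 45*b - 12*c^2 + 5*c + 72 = b*(20*c + 45) - 12*c^2 + 5*c + 72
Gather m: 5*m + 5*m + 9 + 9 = 10*m + 18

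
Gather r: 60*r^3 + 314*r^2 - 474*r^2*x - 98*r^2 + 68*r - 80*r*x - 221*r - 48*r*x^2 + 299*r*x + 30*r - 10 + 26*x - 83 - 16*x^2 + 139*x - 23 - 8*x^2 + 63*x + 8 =60*r^3 + r^2*(216 - 474*x) + r*(-48*x^2 + 219*x - 123) - 24*x^2 + 228*x - 108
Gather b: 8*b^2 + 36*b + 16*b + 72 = 8*b^2 + 52*b + 72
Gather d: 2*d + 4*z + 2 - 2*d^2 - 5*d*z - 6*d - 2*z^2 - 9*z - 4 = -2*d^2 + d*(-5*z - 4) - 2*z^2 - 5*z - 2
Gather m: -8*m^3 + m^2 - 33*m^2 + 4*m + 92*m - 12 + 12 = -8*m^3 - 32*m^2 + 96*m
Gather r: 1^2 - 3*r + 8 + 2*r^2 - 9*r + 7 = 2*r^2 - 12*r + 16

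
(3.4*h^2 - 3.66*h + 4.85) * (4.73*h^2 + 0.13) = 16.082*h^4 - 17.3118*h^3 + 23.3825*h^2 - 0.4758*h + 0.6305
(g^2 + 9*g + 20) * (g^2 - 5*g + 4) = g^4 + 4*g^3 - 21*g^2 - 64*g + 80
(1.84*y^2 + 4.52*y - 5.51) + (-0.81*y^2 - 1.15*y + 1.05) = 1.03*y^2 + 3.37*y - 4.46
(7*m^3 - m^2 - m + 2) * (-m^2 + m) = -7*m^5 + 8*m^4 - 3*m^2 + 2*m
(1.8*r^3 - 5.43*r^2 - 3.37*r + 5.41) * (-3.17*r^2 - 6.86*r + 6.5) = -5.706*r^5 + 4.8651*r^4 + 59.6327*r^3 - 29.3265*r^2 - 59.0176*r + 35.165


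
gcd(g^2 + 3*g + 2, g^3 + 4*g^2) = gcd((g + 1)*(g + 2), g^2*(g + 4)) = 1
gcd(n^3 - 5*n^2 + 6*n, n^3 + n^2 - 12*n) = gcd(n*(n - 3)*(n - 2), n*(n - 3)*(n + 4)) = n^2 - 3*n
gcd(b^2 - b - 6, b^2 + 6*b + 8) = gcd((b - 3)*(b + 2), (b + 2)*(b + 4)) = b + 2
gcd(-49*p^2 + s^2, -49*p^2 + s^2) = 49*p^2 - s^2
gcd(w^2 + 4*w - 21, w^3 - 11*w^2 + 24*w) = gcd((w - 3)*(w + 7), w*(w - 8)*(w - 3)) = w - 3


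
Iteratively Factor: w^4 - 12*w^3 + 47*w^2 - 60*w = (w - 3)*(w^3 - 9*w^2 + 20*w) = w*(w - 3)*(w^2 - 9*w + 20) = w*(w - 4)*(w - 3)*(w - 5)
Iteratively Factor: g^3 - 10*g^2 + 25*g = (g - 5)*(g^2 - 5*g) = g*(g - 5)*(g - 5)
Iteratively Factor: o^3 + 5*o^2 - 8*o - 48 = (o + 4)*(o^2 + o - 12) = (o - 3)*(o + 4)*(o + 4)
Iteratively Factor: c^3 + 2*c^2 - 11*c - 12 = (c + 1)*(c^2 + c - 12) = (c - 3)*(c + 1)*(c + 4)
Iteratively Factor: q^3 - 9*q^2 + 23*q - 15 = (q - 5)*(q^2 - 4*q + 3) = (q - 5)*(q - 1)*(q - 3)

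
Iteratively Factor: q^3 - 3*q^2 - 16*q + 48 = (q - 3)*(q^2 - 16) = (q - 3)*(q + 4)*(q - 4)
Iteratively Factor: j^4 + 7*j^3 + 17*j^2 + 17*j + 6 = (j + 2)*(j^3 + 5*j^2 + 7*j + 3) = (j + 2)*(j + 3)*(j^2 + 2*j + 1) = (j + 1)*(j + 2)*(j + 3)*(j + 1)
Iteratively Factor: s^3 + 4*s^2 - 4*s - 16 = (s - 2)*(s^2 + 6*s + 8) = (s - 2)*(s + 4)*(s + 2)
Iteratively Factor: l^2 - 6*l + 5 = (l - 5)*(l - 1)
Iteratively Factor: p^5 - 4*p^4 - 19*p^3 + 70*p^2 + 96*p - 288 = (p - 4)*(p^4 - 19*p^2 - 6*p + 72) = (p - 4)^2*(p^3 + 4*p^2 - 3*p - 18) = (p - 4)^2*(p + 3)*(p^2 + p - 6) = (p - 4)^2*(p + 3)^2*(p - 2)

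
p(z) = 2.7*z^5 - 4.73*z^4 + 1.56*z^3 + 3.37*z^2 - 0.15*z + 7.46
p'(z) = 13.5*z^4 - 18.92*z^3 + 4.68*z^2 + 6.74*z - 0.15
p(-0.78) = 6.36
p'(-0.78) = 11.42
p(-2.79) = -742.81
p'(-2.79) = 1246.37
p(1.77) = 26.88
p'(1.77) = 54.03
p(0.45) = 8.07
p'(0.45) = 2.66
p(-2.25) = -269.83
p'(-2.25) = 569.88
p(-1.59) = -47.72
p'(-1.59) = 163.30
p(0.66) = 8.72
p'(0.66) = 3.46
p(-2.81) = -768.07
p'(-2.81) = 1279.37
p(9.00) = 129815.09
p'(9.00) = 75220.41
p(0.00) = 7.46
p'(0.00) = -0.15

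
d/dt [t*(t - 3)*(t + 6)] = 3*t^2 + 6*t - 18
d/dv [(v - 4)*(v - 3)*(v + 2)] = 3*v^2 - 10*v - 2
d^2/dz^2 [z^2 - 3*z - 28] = 2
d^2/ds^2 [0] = 0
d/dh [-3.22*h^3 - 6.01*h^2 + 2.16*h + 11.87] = -9.66*h^2 - 12.02*h + 2.16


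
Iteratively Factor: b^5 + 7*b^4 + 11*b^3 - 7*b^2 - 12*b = (b + 4)*(b^4 + 3*b^3 - b^2 - 3*b) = (b + 3)*(b + 4)*(b^3 - b) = b*(b + 3)*(b + 4)*(b^2 - 1) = b*(b - 1)*(b + 3)*(b + 4)*(b + 1)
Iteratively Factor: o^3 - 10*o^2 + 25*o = (o - 5)*(o^2 - 5*o) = o*(o - 5)*(o - 5)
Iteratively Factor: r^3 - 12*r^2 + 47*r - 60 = (r - 4)*(r^2 - 8*r + 15) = (r - 5)*(r - 4)*(r - 3)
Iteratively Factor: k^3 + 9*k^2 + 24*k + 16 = (k + 4)*(k^2 + 5*k + 4) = (k + 4)^2*(k + 1)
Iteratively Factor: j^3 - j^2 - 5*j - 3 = (j + 1)*(j^2 - 2*j - 3) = (j + 1)^2*(j - 3)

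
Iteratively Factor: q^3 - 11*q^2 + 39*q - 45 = (q - 3)*(q^2 - 8*q + 15) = (q - 3)^2*(q - 5)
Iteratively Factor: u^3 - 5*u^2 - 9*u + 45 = (u - 3)*(u^2 - 2*u - 15) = (u - 3)*(u + 3)*(u - 5)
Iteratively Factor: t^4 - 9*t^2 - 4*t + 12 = (t - 1)*(t^3 + t^2 - 8*t - 12) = (t - 3)*(t - 1)*(t^2 + 4*t + 4) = (t - 3)*(t - 1)*(t + 2)*(t + 2)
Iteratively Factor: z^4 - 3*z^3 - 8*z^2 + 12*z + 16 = (z - 2)*(z^3 - z^2 - 10*z - 8) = (z - 2)*(z + 1)*(z^2 - 2*z - 8) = (z - 2)*(z + 1)*(z + 2)*(z - 4)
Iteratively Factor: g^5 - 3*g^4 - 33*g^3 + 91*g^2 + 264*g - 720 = (g - 5)*(g^4 + 2*g^3 - 23*g^2 - 24*g + 144) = (g - 5)*(g + 4)*(g^3 - 2*g^2 - 15*g + 36) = (g - 5)*(g + 4)^2*(g^2 - 6*g + 9) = (g - 5)*(g - 3)*(g + 4)^2*(g - 3)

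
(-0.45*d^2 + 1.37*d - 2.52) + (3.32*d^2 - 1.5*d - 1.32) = 2.87*d^2 - 0.13*d - 3.84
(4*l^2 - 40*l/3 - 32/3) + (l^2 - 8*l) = 5*l^2 - 64*l/3 - 32/3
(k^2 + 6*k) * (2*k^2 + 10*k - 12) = 2*k^4 + 22*k^3 + 48*k^2 - 72*k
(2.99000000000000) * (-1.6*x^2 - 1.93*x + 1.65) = -4.784*x^2 - 5.7707*x + 4.9335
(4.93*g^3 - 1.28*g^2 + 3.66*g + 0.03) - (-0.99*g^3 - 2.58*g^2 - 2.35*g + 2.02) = 5.92*g^3 + 1.3*g^2 + 6.01*g - 1.99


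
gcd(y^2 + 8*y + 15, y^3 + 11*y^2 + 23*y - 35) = y + 5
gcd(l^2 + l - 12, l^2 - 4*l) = 1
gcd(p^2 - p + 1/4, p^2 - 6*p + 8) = 1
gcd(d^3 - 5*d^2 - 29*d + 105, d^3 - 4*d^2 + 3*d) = d - 3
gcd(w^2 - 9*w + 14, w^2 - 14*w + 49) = w - 7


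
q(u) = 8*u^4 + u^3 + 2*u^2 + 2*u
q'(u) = 32*u^3 + 3*u^2 + 4*u + 2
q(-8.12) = 34359.00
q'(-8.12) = -16965.07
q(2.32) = 259.65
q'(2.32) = 427.02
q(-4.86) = 4385.81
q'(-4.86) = -3619.90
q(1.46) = 46.65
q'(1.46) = 113.82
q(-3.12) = 740.93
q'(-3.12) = -953.16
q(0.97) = 11.82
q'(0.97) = 37.91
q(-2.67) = 396.45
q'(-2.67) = -596.39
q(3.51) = 1289.18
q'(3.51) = 1436.79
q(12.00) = 167928.00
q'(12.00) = 55778.00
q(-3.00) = 633.00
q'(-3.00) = -847.00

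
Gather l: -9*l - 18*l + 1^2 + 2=3 - 27*l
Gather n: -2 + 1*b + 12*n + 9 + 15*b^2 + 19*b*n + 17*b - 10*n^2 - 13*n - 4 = 15*b^2 + 18*b - 10*n^2 + n*(19*b - 1) + 3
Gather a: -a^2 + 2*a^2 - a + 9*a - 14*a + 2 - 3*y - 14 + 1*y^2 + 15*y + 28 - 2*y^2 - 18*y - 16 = a^2 - 6*a - y^2 - 6*y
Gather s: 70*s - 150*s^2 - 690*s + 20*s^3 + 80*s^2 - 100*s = 20*s^3 - 70*s^2 - 720*s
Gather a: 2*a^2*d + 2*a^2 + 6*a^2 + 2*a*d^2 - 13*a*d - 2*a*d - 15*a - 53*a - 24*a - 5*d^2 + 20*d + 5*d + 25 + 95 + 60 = a^2*(2*d + 8) + a*(2*d^2 - 15*d - 92) - 5*d^2 + 25*d + 180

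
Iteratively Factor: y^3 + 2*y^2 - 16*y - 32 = (y - 4)*(y^2 + 6*y + 8) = (y - 4)*(y + 2)*(y + 4)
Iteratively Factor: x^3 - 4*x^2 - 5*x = (x)*(x^2 - 4*x - 5) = x*(x - 5)*(x + 1)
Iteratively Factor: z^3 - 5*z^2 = (z)*(z^2 - 5*z) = z^2*(z - 5)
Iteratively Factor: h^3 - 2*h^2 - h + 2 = (h - 2)*(h^2 - 1) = (h - 2)*(h + 1)*(h - 1)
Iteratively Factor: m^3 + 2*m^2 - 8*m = (m + 4)*(m^2 - 2*m) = (m - 2)*(m + 4)*(m)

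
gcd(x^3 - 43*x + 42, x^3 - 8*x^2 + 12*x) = x - 6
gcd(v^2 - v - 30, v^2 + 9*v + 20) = v + 5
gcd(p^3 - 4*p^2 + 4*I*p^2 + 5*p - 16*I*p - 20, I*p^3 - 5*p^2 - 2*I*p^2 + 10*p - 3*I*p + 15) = p + 5*I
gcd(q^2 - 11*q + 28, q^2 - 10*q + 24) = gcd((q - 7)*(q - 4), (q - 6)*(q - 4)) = q - 4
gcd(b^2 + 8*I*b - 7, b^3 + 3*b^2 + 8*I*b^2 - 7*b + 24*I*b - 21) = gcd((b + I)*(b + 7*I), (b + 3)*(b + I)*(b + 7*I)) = b^2 + 8*I*b - 7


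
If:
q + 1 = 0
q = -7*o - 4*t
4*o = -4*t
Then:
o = 1/3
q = -1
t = -1/3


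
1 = 1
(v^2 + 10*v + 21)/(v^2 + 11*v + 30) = (v^2 + 10*v + 21)/(v^2 + 11*v + 30)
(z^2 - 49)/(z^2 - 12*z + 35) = (z + 7)/(z - 5)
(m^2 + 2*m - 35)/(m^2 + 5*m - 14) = (m - 5)/(m - 2)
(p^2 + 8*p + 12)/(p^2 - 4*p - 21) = (p^2 + 8*p + 12)/(p^2 - 4*p - 21)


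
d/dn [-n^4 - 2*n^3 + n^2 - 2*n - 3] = -4*n^3 - 6*n^2 + 2*n - 2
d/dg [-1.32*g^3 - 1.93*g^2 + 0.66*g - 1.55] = -3.96*g^2 - 3.86*g + 0.66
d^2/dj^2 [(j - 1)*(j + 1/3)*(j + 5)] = 6*j + 26/3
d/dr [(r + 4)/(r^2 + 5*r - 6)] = (r^2 + 5*r - (r + 4)*(2*r + 5) - 6)/(r^2 + 5*r - 6)^2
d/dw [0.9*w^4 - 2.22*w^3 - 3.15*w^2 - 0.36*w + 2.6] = 3.6*w^3 - 6.66*w^2 - 6.3*w - 0.36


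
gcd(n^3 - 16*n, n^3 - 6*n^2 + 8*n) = n^2 - 4*n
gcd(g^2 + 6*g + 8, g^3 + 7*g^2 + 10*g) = g + 2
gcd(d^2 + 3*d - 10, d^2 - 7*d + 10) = d - 2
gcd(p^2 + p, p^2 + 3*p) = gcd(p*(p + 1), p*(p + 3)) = p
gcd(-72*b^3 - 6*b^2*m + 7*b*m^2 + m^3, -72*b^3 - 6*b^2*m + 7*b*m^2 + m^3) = 72*b^3 + 6*b^2*m - 7*b*m^2 - m^3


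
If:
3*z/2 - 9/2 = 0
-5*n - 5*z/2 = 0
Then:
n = -3/2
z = 3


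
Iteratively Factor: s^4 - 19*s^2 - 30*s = (s - 5)*(s^3 + 5*s^2 + 6*s) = (s - 5)*(s + 2)*(s^2 + 3*s) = s*(s - 5)*(s + 2)*(s + 3)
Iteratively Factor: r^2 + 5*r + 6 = (r + 3)*(r + 2)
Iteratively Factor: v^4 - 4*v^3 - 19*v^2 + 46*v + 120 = (v + 2)*(v^3 - 6*v^2 - 7*v + 60) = (v + 2)*(v + 3)*(v^2 - 9*v + 20) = (v - 5)*(v + 2)*(v + 3)*(v - 4)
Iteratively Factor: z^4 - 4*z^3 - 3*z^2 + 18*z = (z - 3)*(z^3 - z^2 - 6*z) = z*(z - 3)*(z^2 - z - 6) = z*(z - 3)*(z + 2)*(z - 3)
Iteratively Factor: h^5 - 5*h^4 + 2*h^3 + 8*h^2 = (h - 2)*(h^4 - 3*h^3 - 4*h^2) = h*(h - 2)*(h^3 - 3*h^2 - 4*h) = h^2*(h - 2)*(h^2 - 3*h - 4) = h^2*(h - 2)*(h + 1)*(h - 4)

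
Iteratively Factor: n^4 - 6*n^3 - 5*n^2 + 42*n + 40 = (n + 1)*(n^3 - 7*n^2 + 2*n + 40) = (n - 5)*(n + 1)*(n^2 - 2*n - 8) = (n - 5)*(n + 1)*(n + 2)*(n - 4)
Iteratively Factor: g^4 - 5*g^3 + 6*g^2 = (g - 2)*(g^3 - 3*g^2) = g*(g - 2)*(g^2 - 3*g) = g*(g - 3)*(g - 2)*(g)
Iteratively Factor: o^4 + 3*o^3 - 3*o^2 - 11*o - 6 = (o + 1)*(o^3 + 2*o^2 - 5*o - 6) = (o + 1)^2*(o^2 + o - 6) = (o + 1)^2*(o + 3)*(o - 2)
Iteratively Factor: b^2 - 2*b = (b)*(b - 2)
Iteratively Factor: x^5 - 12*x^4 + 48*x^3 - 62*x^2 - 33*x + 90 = (x - 2)*(x^4 - 10*x^3 + 28*x^2 - 6*x - 45) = (x - 3)*(x - 2)*(x^3 - 7*x^2 + 7*x + 15) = (x - 5)*(x - 3)*(x - 2)*(x^2 - 2*x - 3) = (x - 5)*(x - 3)*(x - 2)*(x + 1)*(x - 3)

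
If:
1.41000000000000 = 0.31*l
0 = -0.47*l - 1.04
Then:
No Solution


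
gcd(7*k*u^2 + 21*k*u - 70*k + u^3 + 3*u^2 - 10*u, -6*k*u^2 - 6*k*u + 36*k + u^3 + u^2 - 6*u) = u - 2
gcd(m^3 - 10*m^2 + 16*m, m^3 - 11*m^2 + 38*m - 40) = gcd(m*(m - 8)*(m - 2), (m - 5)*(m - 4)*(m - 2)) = m - 2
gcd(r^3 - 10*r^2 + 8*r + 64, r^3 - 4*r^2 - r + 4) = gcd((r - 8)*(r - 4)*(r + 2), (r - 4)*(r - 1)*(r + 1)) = r - 4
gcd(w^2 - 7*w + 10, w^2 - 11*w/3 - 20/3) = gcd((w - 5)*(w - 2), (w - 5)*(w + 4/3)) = w - 5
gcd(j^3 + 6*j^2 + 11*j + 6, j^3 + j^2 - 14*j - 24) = j^2 + 5*j + 6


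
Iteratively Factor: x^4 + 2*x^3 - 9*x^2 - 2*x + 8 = (x - 1)*(x^3 + 3*x^2 - 6*x - 8) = (x - 1)*(x + 4)*(x^2 - x - 2) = (x - 2)*(x - 1)*(x + 4)*(x + 1)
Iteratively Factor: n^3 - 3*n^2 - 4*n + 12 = (n - 2)*(n^2 - n - 6) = (n - 2)*(n + 2)*(n - 3)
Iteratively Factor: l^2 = (l)*(l)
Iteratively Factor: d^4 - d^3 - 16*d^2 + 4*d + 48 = (d - 2)*(d^3 + d^2 - 14*d - 24) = (d - 2)*(d + 3)*(d^2 - 2*d - 8) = (d - 2)*(d + 2)*(d + 3)*(d - 4)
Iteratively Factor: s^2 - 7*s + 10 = (s - 5)*(s - 2)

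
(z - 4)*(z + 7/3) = z^2 - 5*z/3 - 28/3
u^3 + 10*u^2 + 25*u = u*(u + 5)^2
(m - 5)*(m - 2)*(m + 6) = m^3 - m^2 - 32*m + 60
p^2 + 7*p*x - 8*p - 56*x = (p - 8)*(p + 7*x)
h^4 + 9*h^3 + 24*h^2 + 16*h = h*(h + 1)*(h + 4)^2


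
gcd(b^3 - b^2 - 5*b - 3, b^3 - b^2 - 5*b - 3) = b^3 - b^2 - 5*b - 3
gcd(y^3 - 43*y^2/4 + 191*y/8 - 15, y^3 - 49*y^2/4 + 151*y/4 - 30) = y^2 - 37*y/4 + 10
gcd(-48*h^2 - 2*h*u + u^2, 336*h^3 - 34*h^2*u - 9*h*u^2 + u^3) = -48*h^2 - 2*h*u + u^2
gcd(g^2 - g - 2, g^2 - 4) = g - 2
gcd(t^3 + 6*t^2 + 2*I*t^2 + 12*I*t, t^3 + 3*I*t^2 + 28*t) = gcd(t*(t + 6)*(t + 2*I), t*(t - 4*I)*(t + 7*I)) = t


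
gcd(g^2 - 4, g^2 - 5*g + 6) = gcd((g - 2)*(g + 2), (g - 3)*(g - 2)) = g - 2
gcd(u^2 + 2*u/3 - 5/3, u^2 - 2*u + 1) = u - 1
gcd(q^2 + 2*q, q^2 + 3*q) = q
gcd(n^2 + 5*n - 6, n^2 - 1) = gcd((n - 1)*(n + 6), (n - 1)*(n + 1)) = n - 1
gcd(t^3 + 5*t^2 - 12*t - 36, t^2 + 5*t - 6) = t + 6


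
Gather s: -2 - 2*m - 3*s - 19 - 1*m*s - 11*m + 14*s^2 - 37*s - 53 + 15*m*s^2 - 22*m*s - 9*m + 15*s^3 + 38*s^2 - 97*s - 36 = -22*m + 15*s^3 + s^2*(15*m + 52) + s*(-23*m - 137) - 110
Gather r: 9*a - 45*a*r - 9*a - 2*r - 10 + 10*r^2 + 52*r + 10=10*r^2 + r*(50 - 45*a)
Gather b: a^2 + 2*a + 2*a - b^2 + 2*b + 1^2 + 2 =a^2 + 4*a - b^2 + 2*b + 3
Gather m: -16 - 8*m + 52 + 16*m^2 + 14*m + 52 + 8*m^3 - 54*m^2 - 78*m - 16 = 8*m^3 - 38*m^2 - 72*m + 72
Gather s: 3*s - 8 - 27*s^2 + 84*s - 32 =-27*s^2 + 87*s - 40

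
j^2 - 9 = (j - 3)*(j + 3)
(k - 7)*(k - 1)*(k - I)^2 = k^4 - 8*k^3 - 2*I*k^3 + 6*k^2 + 16*I*k^2 + 8*k - 14*I*k - 7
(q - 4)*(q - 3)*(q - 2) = q^3 - 9*q^2 + 26*q - 24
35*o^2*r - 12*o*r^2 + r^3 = r*(-7*o + r)*(-5*o + r)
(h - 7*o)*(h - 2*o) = h^2 - 9*h*o + 14*o^2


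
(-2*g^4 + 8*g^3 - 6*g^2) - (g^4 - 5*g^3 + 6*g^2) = -3*g^4 + 13*g^3 - 12*g^2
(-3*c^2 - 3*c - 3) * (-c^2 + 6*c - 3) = 3*c^4 - 15*c^3 - 6*c^2 - 9*c + 9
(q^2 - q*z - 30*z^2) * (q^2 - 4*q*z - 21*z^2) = q^4 - 5*q^3*z - 47*q^2*z^2 + 141*q*z^3 + 630*z^4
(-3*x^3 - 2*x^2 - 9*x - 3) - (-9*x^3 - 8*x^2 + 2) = 6*x^3 + 6*x^2 - 9*x - 5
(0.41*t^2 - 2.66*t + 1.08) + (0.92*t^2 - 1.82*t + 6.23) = 1.33*t^2 - 4.48*t + 7.31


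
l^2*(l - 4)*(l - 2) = l^4 - 6*l^3 + 8*l^2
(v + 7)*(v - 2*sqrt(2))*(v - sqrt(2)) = v^3 - 3*sqrt(2)*v^2 + 7*v^2 - 21*sqrt(2)*v + 4*v + 28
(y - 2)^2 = y^2 - 4*y + 4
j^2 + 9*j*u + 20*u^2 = (j + 4*u)*(j + 5*u)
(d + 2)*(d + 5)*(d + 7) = d^3 + 14*d^2 + 59*d + 70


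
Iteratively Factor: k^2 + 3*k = (k)*(k + 3)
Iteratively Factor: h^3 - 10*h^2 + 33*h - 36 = (h - 3)*(h^2 - 7*h + 12) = (h - 4)*(h - 3)*(h - 3)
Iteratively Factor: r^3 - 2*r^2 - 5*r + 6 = (r - 1)*(r^2 - r - 6) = (r - 1)*(r + 2)*(r - 3)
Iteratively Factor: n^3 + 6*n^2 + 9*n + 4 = (n + 1)*(n^2 + 5*n + 4) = (n + 1)*(n + 4)*(n + 1)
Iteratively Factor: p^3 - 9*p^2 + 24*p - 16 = (p - 4)*(p^2 - 5*p + 4) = (p - 4)^2*(p - 1)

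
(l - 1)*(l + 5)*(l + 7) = l^3 + 11*l^2 + 23*l - 35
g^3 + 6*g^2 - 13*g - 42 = (g - 3)*(g + 2)*(g + 7)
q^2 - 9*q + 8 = (q - 8)*(q - 1)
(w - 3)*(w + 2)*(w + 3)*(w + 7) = w^4 + 9*w^3 + 5*w^2 - 81*w - 126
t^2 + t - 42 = (t - 6)*(t + 7)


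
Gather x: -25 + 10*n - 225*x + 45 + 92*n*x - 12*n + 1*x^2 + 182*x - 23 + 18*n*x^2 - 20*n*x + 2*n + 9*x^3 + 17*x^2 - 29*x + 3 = 9*x^3 + x^2*(18*n + 18) + x*(72*n - 72)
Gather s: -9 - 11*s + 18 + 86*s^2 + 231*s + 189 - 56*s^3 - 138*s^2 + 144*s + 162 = -56*s^3 - 52*s^2 + 364*s + 360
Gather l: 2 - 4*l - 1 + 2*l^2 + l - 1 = 2*l^2 - 3*l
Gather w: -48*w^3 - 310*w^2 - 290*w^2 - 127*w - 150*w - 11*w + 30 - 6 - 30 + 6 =-48*w^3 - 600*w^2 - 288*w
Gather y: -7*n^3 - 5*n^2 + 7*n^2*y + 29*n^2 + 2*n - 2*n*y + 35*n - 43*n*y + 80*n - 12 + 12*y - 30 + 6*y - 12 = -7*n^3 + 24*n^2 + 117*n + y*(7*n^2 - 45*n + 18) - 54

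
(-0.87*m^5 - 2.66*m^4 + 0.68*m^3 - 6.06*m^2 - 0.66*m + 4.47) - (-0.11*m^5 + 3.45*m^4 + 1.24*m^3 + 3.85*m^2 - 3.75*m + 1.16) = -0.76*m^5 - 6.11*m^4 - 0.56*m^3 - 9.91*m^2 + 3.09*m + 3.31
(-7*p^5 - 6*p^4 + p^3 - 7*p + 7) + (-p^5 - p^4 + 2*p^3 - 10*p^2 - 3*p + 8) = -8*p^5 - 7*p^4 + 3*p^3 - 10*p^2 - 10*p + 15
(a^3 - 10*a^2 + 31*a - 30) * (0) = 0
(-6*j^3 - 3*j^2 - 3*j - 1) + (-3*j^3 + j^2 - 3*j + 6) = -9*j^3 - 2*j^2 - 6*j + 5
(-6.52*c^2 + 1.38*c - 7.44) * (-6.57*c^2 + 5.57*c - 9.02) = 42.8364*c^4 - 45.383*c^3 + 115.3778*c^2 - 53.8884*c + 67.1088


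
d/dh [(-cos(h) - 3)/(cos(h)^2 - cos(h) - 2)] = (sin(h)^2 - 6*cos(h))*sin(h)/(sin(h)^2 + cos(h) + 1)^2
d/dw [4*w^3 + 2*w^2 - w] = 12*w^2 + 4*w - 1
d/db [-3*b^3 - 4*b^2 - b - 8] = -9*b^2 - 8*b - 1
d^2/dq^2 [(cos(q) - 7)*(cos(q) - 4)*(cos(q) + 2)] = -27*cos(q)/4 + 18*cos(2*q) - 9*cos(3*q)/4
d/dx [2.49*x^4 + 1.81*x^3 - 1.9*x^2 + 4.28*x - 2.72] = 9.96*x^3 + 5.43*x^2 - 3.8*x + 4.28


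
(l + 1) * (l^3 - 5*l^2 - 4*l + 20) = l^4 - 4*l^3 - 9*l^2 + 16*l + 20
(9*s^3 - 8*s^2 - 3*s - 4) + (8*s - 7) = 9*s^3 - 8*s^2 + 5*s - 11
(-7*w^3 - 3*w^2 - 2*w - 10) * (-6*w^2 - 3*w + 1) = 42*w^5 + 39*w^4 + 14*w^3 + 63*w^2 + 28*w - 10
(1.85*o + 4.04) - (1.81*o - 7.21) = 0.04*o + 11.25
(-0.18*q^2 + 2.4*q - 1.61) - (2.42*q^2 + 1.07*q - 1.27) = -2.6*q^2 + 1.33*q - 0.34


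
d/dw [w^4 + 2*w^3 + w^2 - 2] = 2*w*(2*w^2 + 3*w + 1)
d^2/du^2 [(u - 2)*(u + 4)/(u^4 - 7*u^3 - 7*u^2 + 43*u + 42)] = 2*(3*u^8 - 9*u^7 - 136*u^6 + 834*u^5 - 1413*u^4 - 1605*u^3 + 12474*u^2 + 1932*u - 18992)/(u^12 - 21*u^11 + 126*u^10 + 80*u^9 - 2562*u^8 + 1722*u^7 + 22256*u^6 - 9324*u^5 - 103215*u^4 - 33389*u^3 + 195930*u^2 + 227556*u + 74088)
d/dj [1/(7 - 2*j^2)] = 4*j/(2*j^2 - 7)^2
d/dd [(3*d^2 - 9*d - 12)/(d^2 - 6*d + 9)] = 3*(17 - 3*d)/(d^3 - 9*d^2 + 27*d - 27)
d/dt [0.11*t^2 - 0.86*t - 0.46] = 0.22*t - 0.86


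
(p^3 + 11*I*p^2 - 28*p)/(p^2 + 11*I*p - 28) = p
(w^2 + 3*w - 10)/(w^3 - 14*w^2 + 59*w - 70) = (w + 5)/(w^2 - 12*w + 35)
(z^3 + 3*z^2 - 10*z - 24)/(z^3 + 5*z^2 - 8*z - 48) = (z + 2)/(z + 4)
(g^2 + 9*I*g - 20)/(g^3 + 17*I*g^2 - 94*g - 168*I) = (g + 5*I)/(g^2 + 13*I*g - 42)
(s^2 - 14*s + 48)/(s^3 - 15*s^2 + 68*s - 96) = (s - 6)/(s^2 - 7*s + 12)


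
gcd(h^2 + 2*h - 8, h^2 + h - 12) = h + 4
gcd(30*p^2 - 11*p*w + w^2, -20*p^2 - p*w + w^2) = 5*p - w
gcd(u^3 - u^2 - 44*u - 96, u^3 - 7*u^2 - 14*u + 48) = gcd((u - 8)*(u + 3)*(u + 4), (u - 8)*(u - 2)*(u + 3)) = u^2 - 5*u - 24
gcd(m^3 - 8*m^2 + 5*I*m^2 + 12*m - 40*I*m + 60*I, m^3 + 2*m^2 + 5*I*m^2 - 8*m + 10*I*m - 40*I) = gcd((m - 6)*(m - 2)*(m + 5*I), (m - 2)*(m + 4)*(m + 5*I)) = m^2 + m*(-2 + 5*I) - 10*I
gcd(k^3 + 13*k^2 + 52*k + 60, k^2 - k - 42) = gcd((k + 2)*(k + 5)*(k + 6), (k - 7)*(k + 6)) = k + 6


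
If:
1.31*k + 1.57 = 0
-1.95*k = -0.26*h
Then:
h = -8.99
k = -1.20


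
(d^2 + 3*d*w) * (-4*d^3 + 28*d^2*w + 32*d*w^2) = -4*d^5 + 16*d^4*w + 116*d^3*w^2 + 96*d^2*w^3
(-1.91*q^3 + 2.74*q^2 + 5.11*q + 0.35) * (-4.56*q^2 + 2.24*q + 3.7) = 8.7096*q^5 - 16.7728*q^4 - 24.231*q^3 + 19.9884*q^2 + 19.691*q + 1.295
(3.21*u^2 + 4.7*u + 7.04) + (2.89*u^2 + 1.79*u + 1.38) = 6.1*u^2 + 6.49*u + 8.42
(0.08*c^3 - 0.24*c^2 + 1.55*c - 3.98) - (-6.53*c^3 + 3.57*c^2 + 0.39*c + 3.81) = 6.61*c^3 - 3.81*c^2 + 1.16*c - 7.79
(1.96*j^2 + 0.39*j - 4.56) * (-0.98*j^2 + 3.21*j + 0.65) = -1.9208*j^4 + 5.9094*j^3 + 6.9947*j^2 - 14.3841*j - 2.964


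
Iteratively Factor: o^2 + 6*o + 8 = (o + 4)*(o + 2)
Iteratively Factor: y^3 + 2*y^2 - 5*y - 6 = (y + 1)*(y^2 + y - 6) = (y + 1)*(y + 3)*(y - 2)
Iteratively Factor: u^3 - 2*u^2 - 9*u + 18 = (u - 3)*(u^2 + u - 6) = (u - 3)*(u - 2)*(u + 3)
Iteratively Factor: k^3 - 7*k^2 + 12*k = (k)*(k^2 - 7*k + 12) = k*(k - 4)*(k - 3)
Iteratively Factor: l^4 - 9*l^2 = (l)*(l^3 - 9*l) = l*(l - 3)*(l^2 + 3*l) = l*(l - 3)*(l + 3)*(l)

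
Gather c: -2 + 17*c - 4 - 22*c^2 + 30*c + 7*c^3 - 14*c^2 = 7*c^3 - 36*c^2 + 47*c - 6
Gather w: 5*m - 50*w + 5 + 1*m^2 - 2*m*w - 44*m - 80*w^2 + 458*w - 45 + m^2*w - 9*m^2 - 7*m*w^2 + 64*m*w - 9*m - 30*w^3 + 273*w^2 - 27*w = -8*m^2 - 48*m - 30*w^3 + w^2*(193 - 7*m) + w*(m^2 + 62*m + 381) - 40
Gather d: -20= -20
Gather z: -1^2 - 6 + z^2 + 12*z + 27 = z^2 + 12*z + 20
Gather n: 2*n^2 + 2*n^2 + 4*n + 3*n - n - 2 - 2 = 4*n^2 + 6*n - 4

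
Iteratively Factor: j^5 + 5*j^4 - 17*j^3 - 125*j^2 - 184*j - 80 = (j + 1)*(j^4 + 4*j^3 - 21*j^2 - 104*j - 80) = (j + 1)^2*(j^3 + 3*j^2 - 24*j - 80) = (j + 1)^2*(j + 4)*(j^2 - j - 20) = (j - 5)*(j + 1)^2*(j + 4)*(j + 4)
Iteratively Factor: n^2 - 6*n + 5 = (n - 5)*(n - 1)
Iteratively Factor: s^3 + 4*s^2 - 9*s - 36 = (s + 4)*(s^2 - 9) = (s - 3)*(s + 4)*(s + 3)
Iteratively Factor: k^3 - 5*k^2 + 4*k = (k - 1)*(k^2 - 4*k) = (k - 4)*(k - 1)*(k)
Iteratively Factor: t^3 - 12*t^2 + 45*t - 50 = (t - 2)*(t^2 - 10*t + 25) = (t - 5)*(t - 2)*(t - 5)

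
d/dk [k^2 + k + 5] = 2*k + 1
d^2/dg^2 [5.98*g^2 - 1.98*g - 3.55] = 11.9600000000000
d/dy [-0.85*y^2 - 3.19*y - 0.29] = -1.7*y - 3.19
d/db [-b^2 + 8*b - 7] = 8 - 2*b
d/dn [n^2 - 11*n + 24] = 2*n - 11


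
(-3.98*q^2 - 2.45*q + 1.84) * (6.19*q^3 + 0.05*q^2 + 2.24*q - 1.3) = -24.6362*q^5 - 15.3645*q^4 + 2.3519*q^3 - 0.222000000000001*q^2 + 7.3066*q - 2.392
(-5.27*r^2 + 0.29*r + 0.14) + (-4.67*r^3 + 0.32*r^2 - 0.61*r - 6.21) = -4.67*r^3 - 4.95*r^2 - 0.32*r - 6.07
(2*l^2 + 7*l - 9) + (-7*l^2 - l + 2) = -5*l^2 + 6*l - 7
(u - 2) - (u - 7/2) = 3/2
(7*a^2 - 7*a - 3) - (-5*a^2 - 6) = 12*a^2 - 7*a + 3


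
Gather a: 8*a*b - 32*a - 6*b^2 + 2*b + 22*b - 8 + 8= a*(8*b - 32) - 6*b^2 + 24*b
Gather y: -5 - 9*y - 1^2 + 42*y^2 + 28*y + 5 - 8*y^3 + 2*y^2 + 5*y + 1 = -8*y^3 + 44*y^2 + 24*y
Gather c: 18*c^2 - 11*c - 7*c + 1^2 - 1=18*c^2 - 18*c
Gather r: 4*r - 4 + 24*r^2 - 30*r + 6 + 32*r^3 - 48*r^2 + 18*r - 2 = 32*r^3 - 24*r^2 - 8*r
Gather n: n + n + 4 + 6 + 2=2*n + 12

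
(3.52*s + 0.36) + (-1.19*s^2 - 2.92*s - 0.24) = -1.19*s^2 + 0.6*s + 0.12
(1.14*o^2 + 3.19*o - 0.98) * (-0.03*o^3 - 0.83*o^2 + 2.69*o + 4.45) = -0.0342*o^5 - 1.0419*o^4 + 0.4483*o^3 + 14.4675*o^2 + 11.5593*o - 4.361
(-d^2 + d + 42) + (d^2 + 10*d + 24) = 11*d + 66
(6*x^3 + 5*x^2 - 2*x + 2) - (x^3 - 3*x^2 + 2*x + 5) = 5*x^3 + 8*x^2 - 4*x - 3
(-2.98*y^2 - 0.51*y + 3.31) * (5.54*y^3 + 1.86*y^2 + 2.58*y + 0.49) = -16.5092*y^5 - 8.3682*y^4 + 9.7004*y^3 + 3.3806*y^2 + 8.2899*y + 1.6219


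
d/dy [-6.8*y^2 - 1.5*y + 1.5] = -13.6*y - 1.5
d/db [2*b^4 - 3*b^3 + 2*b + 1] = 8*b^3 - 9*b^2 + 2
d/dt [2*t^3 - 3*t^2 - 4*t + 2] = 6*t^2 - 6*t - 4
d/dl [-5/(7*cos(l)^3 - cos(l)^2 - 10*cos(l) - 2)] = 5*(-21*cos(l)^2 + 2*cos(l) + 10)*sin(l)/(-7*cos(l)^3 + cos(l)^2 + 10*cos(l) + 2)^2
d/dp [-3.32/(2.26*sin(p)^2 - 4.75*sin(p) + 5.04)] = (15.0064*sin(p) - 15.77)*cos(p)/(2.26*sin(p)^2 - 4.75*sin(p) + 5.04)^2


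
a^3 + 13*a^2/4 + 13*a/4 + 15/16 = (a + 1/2)*(a + 5/4)*(a + 3/2)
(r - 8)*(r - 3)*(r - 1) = r^3 - 12*r^2 + 35*r - 24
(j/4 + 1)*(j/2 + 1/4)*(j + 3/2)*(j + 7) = j^4/8 + 13*j^3/8 + 203*j^2/32 + 257*j/32 + 21/8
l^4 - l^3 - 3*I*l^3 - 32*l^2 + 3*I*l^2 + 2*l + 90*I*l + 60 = (l - 6)*(l + 5)*(l - 2*I)*(l - I)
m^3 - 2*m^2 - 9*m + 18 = (m - 3)*(m - 2)*(m + 3)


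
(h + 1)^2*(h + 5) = h^3 + 7*h^2 + 11*h + 5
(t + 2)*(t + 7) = t^2 + 9*t + 14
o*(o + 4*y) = o^2 + 4*o*y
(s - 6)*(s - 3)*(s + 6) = s^3 - 3*s^2 - 36*s + 108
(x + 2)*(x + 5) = x^2 + 7*x + 10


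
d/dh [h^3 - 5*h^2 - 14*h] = 3*h^2 - 10*h - 14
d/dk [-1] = 0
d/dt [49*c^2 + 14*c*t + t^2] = 14*c + 2*t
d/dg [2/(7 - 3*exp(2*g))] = 12*exp(2*g)/(3*exp(2*g) - 7)^2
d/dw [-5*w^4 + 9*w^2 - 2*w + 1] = -20*w^3 + 18*w - 2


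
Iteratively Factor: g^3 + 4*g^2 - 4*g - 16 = (g - 2)*(g^2 + 6*g + 8) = (g - 2)*(g + 4)*(g + 2)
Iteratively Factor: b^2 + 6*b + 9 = (b + 3)*(b + 3)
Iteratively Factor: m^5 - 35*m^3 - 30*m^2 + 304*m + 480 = (m + 2)*(m^4 - 2*m^3 - 31*m^2 + 32*m + 240) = (m + 2)*(m + 4)*(m^3 - 6*m^2 - 7*m + 60) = (m - 4)*(m + 2)*(m + 4)*(m^2 - 2*m - 15) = (m - 5)*(m - 4)*(m + 2)*(m + 4)*(m + 3)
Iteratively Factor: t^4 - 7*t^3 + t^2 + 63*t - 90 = (t - 3)*(t^3 - 4*t^2 - 11*t + 30) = (t - 5)*(t - 3)*(t^2 + t - 6) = (t - 5)*(t - 3)*(t + 3)*(t - 2)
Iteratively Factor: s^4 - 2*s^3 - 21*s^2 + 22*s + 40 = (s + 4)*(s^3 - 6*s^2 + 3*s + 10) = (s - 2)*(s + 4)*(s^2 - 4*s - 5) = (s - 5)*(s - 2)*(s + 4)*(s + 1)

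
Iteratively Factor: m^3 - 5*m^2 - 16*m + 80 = (m - 5)*(m^2 - 16) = (m - 5)*(m + 4)*(m - 4)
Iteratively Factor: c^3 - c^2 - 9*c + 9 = (c - 1)*(c^2 - 9) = (c - 3)*(c - 1)*(c + 3)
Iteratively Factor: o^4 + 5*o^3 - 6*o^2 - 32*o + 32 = (o - 1)*(o^3 + 6*o^2 - 32) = (o - 1)*(o + 4)*(o^2 + 2*o - 8) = (o - 2)*(o - 1)*(o + 4)*(o + 4)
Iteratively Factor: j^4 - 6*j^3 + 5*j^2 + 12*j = (j + 1)*(j^3 - 7*j^2 + 12*j) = j*(j + 1)*(j^2 - 7*j + 12) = j*(j - 3)*(j + 1)*(j - 4)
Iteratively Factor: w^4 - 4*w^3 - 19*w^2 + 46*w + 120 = (w + 3)*(w^3 - 7*w^2 + 2*w + 40) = (w - 5)*(w + 3)*(w^2 - 2*w - 8) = (w - 5)*(w - 4)*(w + 3)*(w + 2)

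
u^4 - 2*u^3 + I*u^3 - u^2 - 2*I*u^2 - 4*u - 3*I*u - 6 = (u - 3)*(u + 1)*(u - I)*(u + 2*I)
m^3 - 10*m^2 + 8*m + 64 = (m - 8)*(m - 4)*(m + 2)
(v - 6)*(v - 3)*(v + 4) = v^3 - 5*v^2 - 18*v + 72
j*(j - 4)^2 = j^3 - 8*j^2 + 16*j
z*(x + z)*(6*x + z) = 6*x^2*z + 7*x*z^2 + z^3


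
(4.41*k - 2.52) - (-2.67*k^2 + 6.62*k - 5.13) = 2.67*k^2 - 2.21*k + 2.61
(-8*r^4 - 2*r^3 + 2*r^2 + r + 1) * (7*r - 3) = -56*r^5 + 10*r^4 + 20*r^3 + r^2 + 4*r - 3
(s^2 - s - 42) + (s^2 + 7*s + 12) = 2*s^2 + 6*s - 30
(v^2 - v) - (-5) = v^2 - v + 5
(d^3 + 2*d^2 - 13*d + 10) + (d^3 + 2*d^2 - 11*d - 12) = 2*d^3 + 4*d^2 - 24*d - 2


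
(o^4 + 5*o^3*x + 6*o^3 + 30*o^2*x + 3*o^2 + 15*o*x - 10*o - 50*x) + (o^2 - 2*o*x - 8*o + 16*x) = o^4 + 5*o^3*x + 6*o^3 + 30*o^2*x + 4*o^2 + 13*o*x - 18*o - 34*x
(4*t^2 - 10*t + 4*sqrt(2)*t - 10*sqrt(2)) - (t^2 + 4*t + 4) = 3*t^2 - 14*t + 4*sqrt(2)*t - 10*sqrt(2) - 4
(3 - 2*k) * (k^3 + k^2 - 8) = -2*k^4 + k^3 + 3*k^2 + 16*k - 24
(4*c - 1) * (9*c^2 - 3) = 36*c^3 - 9*c^2 - 12*c + 3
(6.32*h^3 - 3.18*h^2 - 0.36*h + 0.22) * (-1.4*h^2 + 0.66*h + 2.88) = -8.848*h^5 + 8.6232*h^4 + 16.6068*h^3 - 9.704*h^2 - 0.8916*h + 0.6336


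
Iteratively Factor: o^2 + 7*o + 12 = (o + 4)*(o + 3)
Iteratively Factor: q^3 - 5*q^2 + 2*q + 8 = (q + 1)*(q^2 - 6*q + 8) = (q - 4)*(q + 1)*(q - 2)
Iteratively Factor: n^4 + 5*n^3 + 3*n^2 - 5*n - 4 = (n + 4)*(n^3 + n^2 - n - 1) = (n + 1)*(n + 4)*(n^2 - 1) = (n + 1)^2*(n + 4)*(n - 1)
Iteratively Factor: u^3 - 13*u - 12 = (u + 1)*(u^2 - u - 12) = (u - 4)*(u + 1)*(u + 3)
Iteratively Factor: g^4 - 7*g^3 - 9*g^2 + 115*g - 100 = (g - 5)*(g^3 - 2*g^2 - 19*g + 20) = (g - 5)*(g + 4)*(g^2 - 6*g + 5) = (g - 5)*(g - 1)*(g + 4)*(g - 5)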